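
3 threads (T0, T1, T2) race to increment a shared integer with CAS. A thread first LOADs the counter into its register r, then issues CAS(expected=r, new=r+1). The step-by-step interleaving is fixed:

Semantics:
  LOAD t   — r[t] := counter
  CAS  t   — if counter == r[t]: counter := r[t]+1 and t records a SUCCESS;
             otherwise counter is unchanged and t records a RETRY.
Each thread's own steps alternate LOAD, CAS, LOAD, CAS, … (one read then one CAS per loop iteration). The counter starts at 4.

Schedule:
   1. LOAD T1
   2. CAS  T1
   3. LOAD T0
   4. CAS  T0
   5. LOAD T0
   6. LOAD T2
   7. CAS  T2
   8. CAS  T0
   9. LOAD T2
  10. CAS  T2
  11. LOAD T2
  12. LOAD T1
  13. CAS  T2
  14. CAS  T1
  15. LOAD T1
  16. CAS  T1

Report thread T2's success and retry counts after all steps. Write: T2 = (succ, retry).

#1 T1 reads 4
#2 T1 CAS(4→5) writes; counter now 5
#3 T0 reads 5
#4 T0 CAS(5→6) writes; counter now 6
#5 T0 reads 6
#6 T2 reads 6
#7 T2 CAS(6→7) writes; counter now 7
#8 T0 CAS(6→7) fails; counter now 7
#9 T2 reads 7
#10 T2 CAS(7→8) writes; counter now 8
#11 T2 reads 8
#12 T1 reads 8
#13 T2 CAS(8→9) writes; counter now 9
#14 T1 CAS(8→9) fails; counter now 9
#15 T1 reads 9
#16 T1 CAS(9→10) writes; counter now 10

T2 = (3, 0)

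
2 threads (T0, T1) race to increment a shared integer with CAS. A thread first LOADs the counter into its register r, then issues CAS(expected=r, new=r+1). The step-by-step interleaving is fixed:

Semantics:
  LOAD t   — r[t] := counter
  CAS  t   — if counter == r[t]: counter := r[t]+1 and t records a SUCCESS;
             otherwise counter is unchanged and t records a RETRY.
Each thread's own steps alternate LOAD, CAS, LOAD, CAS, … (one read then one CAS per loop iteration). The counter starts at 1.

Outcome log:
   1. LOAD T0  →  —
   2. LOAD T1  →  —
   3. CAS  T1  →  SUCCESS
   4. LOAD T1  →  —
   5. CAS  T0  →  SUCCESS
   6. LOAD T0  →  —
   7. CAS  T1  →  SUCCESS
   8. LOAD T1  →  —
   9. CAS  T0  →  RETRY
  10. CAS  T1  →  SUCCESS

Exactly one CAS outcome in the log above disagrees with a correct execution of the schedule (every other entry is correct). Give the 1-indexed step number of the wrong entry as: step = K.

Re-executing:
1. LOAD T0 → mem=1 r[T0]=1 [LOAD]
2. LOAD T1 → mem=1 r[T1]=1 [LOAD]
3. CAS T1 → mem=2 r[T1]=1 [OK]
4. LOAD T1 → mem=2 r[T1]=2 [LOAD]
5. CAS T0 → mem=2 r[T0]=1 [RETRY]
6. LOAD T0 → mem=2 r[T0]=2 [LOAD]
7. CAS T1 → mem=3 r[T1]=2 [OK]
8. LOAD T1 → mem=3 r[T1]=3 [LOAD]
9. CAS T0 → mem=3 r[T0]=2 [RETRY]
10. CAS T1 → mem=4 r[T1]=3 [OK]
Mismatch at 5.

step = 5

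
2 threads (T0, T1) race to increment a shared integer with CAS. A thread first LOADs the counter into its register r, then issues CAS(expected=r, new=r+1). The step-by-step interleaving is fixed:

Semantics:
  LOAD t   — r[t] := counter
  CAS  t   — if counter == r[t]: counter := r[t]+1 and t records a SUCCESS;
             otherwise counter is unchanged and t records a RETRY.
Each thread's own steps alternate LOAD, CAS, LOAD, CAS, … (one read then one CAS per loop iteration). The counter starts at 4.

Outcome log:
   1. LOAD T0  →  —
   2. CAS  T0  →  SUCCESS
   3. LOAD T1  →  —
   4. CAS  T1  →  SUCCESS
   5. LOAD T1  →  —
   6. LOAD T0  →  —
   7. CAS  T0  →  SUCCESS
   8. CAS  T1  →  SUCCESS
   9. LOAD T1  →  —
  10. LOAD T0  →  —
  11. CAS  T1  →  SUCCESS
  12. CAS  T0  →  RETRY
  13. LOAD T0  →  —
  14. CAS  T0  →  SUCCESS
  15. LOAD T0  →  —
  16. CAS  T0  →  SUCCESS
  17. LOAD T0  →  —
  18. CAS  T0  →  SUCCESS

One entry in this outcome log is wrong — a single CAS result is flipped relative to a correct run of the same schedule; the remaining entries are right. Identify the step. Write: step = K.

step = 8

Re-executing:
step 1: T0 LOAD ⇒ load; ctr=4 reg=4
step 2: T0 CAS ⇒ ok; ctr=5 reg=4
step 3: T1 LOAD ⇒ load; ctr=5 reg=5
step 4: T1 CAS ⇒ ok; ctr=6 reg=5
step 5: T1 LOAD ⇒ load; ctr=6 reg=6
step 6: T0 LOAD ⇒ load; ctr=6 reg=6
step 7: T0 CAS ⇒ ok; ctr=7 reg=6
step 8: T1 CAS ⇒ retry; ctr=7 reg=6
step 9: T1 LOAD ⇒ load; ctr=7 reg=7
step 10: T0 LOAD ⇒ load; ctr=7 reg=7
step 11: T1 CAS ⇒ ok; ctr=8 reg=7
step 12: T0 CAS ⇒ retry; ctr=8 reg=7
step 13: T0 LOAD ⇒ load; ctr=8 reg=8
step 14: T0 CAS ⇒ ok; ctr=9 reg=8
step 15: T0 LOAD ⇒ load; ctr=9 reg=9
step 16: T0 CAS ⇒ ok; ctr=10 reg=9
step 17: T0 LOAD ⇒ load; ctr=10 reg=10
step 18: T0 CAS ⇒ ok; ctr=11 reg=10
Flip is step 8.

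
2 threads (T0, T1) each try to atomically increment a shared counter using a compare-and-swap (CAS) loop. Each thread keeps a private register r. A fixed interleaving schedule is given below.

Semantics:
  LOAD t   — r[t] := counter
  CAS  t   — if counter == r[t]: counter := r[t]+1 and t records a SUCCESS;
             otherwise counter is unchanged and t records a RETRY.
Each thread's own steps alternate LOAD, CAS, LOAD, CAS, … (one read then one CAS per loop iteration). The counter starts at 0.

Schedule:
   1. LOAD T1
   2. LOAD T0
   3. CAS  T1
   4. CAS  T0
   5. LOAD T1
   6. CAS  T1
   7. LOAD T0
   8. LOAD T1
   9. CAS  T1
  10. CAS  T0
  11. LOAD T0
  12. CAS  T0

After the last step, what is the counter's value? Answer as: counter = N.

T1 LOAD — after: cnt=0, r=0 — load
T0 LOAD — after: cnt=0, r=0 — load
T1 CAS — after: cnt=1, r=0 — ok
T0 CAS — after: cnt=1, r=0 — retry
T1 LOAD — after: cnt=1, r=1 — load
T1 CAS — after: cnt=2, r=1 — ok
T0 LOAD — after: cnt=2, r=2 — load
T1 LOAD — after: cnt=2, r=2 — load
T1 CAS — after: cnt=3, r=2 — ok
T0 CAS — after: cnt=3, r=2 — retry
T0 LOAD — after: cnt=3, r=3 — load
T0 CAS — after: cnt=4, r=3 — ok

counter = 4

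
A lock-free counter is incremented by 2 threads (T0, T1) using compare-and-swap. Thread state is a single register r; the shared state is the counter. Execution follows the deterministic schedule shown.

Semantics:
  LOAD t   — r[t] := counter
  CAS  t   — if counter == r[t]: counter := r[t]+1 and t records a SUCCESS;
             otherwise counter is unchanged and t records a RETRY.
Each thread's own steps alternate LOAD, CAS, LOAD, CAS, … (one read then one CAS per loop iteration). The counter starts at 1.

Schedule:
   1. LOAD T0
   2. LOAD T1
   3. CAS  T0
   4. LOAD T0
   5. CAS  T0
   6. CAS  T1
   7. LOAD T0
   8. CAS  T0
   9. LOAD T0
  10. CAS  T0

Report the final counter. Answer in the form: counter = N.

counter = 5

1. LOAD T0 → mem=1 r[T0]=1 [LOAD]
2. LOAD T1 → mem=1 r[T1]=1 [LOAD]
3. CAS T0 → mem=2 r[T0]=1 [OK]
4. LOAD T0 → mem=2 r[T0]=2 [LOAD]
5. CAS T0 → mem=3 r[T0]=2 [OK]
6. CAS T1 → mem=3 r[T1]=1 [RETRY]
7. LOAD T0 → mem=3 r[T0]=3 [LOAD]
8. CAS T0 → mem=4 r[T0]=3 [OK]
9. LOAD T0 → mem=4 r[T0]=4 [LOAD]
10. CAS T0 → mem=5 r[T0]=4 [OK]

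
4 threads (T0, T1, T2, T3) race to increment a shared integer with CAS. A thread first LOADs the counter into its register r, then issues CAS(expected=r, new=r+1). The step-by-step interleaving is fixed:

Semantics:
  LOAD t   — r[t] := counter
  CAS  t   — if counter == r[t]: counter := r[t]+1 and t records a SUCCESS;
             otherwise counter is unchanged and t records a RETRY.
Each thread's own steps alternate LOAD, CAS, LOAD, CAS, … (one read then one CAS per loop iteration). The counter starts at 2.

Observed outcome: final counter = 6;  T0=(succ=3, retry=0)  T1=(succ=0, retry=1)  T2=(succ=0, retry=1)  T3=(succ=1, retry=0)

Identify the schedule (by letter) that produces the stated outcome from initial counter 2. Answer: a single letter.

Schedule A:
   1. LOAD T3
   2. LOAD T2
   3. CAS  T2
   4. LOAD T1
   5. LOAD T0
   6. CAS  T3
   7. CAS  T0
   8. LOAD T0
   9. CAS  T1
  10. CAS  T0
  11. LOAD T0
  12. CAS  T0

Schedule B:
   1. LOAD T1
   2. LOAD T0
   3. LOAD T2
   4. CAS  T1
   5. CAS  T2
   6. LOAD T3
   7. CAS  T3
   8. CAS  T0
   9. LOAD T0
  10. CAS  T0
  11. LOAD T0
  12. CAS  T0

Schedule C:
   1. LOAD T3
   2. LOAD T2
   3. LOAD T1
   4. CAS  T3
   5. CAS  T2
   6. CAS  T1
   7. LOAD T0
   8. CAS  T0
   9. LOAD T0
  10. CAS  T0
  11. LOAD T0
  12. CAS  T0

Simulating candidate C:
   1) LOAD T3:  M=2  r_T3=2
   2) LOAD T2:  M=2  r_T2=2
   3) LOAD T1:  M=2  r_T1=2
   4) CAS  T3:  M=3  r_T3=2 ✓
   5) CAS  T2:  M=3  r_T2=2 ✗
   6) CAS  T1:  M=3  r_T1=2 ✗
   7) LOAD T0:  M=3  r_T0=3
   8) CAS  T0:  M=4  r_T0=3 ✓
   9) LOAD T0:  M=4  r_T0=4
  10) CAS  T0:  M=5  r_T0=4 ✓
  11) LOAD T0:  M=5  r_T0=5
  12) CAS  T0:  M=6  r_T0=5 ✓

C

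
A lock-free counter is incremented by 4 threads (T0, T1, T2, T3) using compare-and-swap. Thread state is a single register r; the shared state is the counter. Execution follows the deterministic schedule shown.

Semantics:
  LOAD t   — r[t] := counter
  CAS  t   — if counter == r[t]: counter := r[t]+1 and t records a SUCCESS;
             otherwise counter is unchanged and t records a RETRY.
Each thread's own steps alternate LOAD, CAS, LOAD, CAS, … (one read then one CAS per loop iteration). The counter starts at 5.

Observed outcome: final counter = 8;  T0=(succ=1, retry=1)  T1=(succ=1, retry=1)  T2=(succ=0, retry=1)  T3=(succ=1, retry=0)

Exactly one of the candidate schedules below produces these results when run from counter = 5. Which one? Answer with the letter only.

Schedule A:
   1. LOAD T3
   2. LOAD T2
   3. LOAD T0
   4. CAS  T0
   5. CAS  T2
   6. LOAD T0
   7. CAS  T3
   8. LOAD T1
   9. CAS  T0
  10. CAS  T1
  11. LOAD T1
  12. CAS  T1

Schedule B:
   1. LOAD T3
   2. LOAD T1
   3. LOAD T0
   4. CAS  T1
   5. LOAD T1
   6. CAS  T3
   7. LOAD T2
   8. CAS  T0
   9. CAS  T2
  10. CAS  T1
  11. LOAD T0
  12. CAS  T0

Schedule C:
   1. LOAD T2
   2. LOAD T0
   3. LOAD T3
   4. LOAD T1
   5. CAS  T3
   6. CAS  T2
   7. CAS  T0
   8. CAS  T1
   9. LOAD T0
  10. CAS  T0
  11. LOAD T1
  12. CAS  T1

C

Tracing schedule C:
step 1: T2 LOAD ⇒ load; ctr=5 reg=5
step 2: T0 LOAD ⇒ load; ctr=5 reg=5
step 3: T3 LOAD ⇒ load; ctr=5 reg=5
step 4: T1 LOAD ⇒ load; ctr=5 reg=5
step 5: T3 CAS ⇒ ok; ctr=6 reg=5
step 6: T2 CAS ⇒ retry; ctr=6 reg=5
step 7: T0 CAS ⇒ retry; ctr=6 reg=5
step 8: T1 CAS ⇒ retry; ctr=6 reg=5
step 9: T0 LOAD ⇒ load; ctr=6 reg=6
step 10: T0 CAS ⇒ ok; ctr=7 reg=6
step 11: T1 LOAD ⇒ load; ctr=7 reg=7
step 12: T1 CAS ⇒ ok; ctr=8 reg=7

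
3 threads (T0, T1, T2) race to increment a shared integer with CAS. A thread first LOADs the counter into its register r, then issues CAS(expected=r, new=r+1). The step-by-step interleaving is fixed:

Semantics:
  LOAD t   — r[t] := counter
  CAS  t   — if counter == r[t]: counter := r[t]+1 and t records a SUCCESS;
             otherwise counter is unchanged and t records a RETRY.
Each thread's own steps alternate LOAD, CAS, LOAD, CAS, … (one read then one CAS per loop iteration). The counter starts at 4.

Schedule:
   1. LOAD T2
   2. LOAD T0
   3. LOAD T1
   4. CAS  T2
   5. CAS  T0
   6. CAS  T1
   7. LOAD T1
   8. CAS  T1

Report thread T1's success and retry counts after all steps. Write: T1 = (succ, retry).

T2 LOAD — after: cnt=4, r=4 — load
T0 LOAD — after: cnt=4, r=4 — load
T1 LOAD — after: cnt=4, r=4 — load
T2 CAS — after: cnt=5, r=4 — ok
T0 CAS — after: cnt=5, r=4 — retry
T1 CAS — after: cnt=5, r=4 — retry
T1 LOAD — after: cnt=5, r=5 — load
T1 CAS — after: cnt=6, r=5 — ok

T1 = (1, 1)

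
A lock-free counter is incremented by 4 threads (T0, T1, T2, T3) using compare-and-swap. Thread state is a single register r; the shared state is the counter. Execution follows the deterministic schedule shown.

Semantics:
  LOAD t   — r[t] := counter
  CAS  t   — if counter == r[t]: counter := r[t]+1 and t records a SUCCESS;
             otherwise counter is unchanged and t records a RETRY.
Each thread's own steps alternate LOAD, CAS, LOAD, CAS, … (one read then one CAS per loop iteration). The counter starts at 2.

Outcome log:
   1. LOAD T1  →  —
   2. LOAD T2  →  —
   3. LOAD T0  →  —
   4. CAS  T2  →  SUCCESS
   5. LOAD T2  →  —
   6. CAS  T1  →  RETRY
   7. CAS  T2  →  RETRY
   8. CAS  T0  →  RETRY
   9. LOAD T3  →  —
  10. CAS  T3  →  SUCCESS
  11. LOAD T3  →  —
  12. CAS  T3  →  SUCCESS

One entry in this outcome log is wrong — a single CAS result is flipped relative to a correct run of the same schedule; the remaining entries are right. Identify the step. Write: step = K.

Correct run:
   1) LOAD T1:  M=2  r_T1=2
   2) LOAD T2:  M=2  r_T2=2
   3) LOAD T0:  M=2  r_T0=2
   4) CAS  T2:  M=3  r_T2=2 ✓
   5) LOAD T2:  M=3  r_T2=3
   6) CAS  T1:  M=3  r_T1=2 ✗
   7) CAS  T2:  M=4  r_T2=3 ✓
   8) CAS  T0:  M=4  r_T0=2 ✗
   9) LOAD T3:  M=4  r_T3=4
  10) CAS  T3:  M=5  r_T3=4 ✓
  11) LOAD T3:  M=5  r_T3=5
  12) CAS  T3:  M=6  r_T3=5 ✓
Flip is step 7.

step = 7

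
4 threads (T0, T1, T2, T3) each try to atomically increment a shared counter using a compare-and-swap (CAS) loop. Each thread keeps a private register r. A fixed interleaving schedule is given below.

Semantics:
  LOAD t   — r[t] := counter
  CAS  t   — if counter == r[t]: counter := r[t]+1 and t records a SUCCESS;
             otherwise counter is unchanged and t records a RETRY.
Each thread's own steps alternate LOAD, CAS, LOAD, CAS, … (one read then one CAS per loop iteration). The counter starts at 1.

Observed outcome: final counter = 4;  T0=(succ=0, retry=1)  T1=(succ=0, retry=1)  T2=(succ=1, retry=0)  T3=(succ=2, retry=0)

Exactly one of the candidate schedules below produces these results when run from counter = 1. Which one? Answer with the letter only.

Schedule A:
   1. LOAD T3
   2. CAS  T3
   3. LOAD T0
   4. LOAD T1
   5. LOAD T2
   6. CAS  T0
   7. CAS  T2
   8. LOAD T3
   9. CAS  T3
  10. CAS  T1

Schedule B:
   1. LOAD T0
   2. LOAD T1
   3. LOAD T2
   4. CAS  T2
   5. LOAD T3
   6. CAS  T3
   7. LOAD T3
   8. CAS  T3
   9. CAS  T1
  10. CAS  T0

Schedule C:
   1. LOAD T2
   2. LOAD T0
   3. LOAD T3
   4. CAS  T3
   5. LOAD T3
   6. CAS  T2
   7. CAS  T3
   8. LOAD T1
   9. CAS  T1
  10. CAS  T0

B

Tracing schedule B:
T0 LOAD — after: cnt=1, r=1 — load
T1 LOAD — after: cnt=1, r=1 — load
T2 LOAD — after: cnt=1, r=1 — load
T2 CAS — after: cnt=2, r=1 — ok
T3 LOAD — after: cnt=2, r=2 — load
T3 CAS — after: cnt=3, r=2 — ok
T3 LOAD — after: cnt=3, r=3 — load
T3 CAS — after: cnt=4, r=3 — ok
T1 CAS — after: cnt=4, r=1 — retry
T0 CAS — after: cnt=4, r=1 — retry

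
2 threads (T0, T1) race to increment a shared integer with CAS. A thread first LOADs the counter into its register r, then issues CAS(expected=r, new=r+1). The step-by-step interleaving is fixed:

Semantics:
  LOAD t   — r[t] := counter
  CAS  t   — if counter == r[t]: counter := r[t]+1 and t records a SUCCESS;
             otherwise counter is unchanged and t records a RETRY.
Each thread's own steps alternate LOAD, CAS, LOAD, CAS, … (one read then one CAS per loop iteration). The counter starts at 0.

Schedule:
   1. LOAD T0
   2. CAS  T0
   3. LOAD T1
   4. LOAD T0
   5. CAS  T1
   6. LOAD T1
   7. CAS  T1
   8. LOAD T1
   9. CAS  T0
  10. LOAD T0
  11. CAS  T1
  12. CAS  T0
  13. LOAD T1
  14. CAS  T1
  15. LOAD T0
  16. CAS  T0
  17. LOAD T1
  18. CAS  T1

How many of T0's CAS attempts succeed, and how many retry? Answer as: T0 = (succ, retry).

   1) LOAD T0:  M=0  r_T0=0
   2) CAS  T0:  M=1  r_T0=0 ✓
   3) LOAD T1:  M=1  r_T1=1
   4) LOAD T0:  M=1  r_T0=1
   5) CAS  T1:  M=2  r_T1=1 ✓
   6) LOAD T1:  M=2  r_T1=2
   7) CAS  T1:  M=3  r_T1=2 ✓
   8) LOAD T1:  M=3  r_T1=3
   9) CAS  T0:  M=3  r_T0=1 ✗
  10) LOAD T0:  M=3  r_T0=3
  11) CAS  T1:  M=4  r_T1=3 ✓
  12) CAS  T0:  M=4  r_T0=3 ✗
  13) LOAD T1:  M=4  r_T1=4
  14) CAS  T1:  M=5  r_T1=4 ✓
  15) LOAD T0:  M=5  r_T0=5
  16) CAS  T0:  M=6  r_T0=5 ✓
  17) LOAD T1:  M=6  r_T1=6
  18) CAS  T1:  M=7  r_T1=6 ✓

T0 = (2, 2)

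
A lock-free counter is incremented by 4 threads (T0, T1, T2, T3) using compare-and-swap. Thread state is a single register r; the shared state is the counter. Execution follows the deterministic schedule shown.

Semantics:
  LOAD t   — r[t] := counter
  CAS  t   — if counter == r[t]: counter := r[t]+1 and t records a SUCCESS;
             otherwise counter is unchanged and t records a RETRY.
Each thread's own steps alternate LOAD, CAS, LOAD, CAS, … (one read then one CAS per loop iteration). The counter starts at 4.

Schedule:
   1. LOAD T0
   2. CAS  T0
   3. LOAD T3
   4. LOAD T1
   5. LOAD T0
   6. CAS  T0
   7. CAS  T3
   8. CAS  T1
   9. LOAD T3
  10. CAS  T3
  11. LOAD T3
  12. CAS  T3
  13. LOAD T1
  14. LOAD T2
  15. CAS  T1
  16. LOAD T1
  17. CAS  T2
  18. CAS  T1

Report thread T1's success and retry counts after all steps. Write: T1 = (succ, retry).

T1 = (2, 1)

   1) LOAD T0:  M=4  r_T0=4
   2) CAS  T0:  M=5  r_T0=4 ✓
   3) LOAD T3:  M=5  r_T3=5
   4) LOAD T1:  M=5  r_T1=5
   5) LOAD T0:  M=5  r_T0=5
   6) CAS  T0:  M=6  r_T0=5 ✓
   7) CAS  T3:  M=6  r_T3=5 ✗
   8) CAS  T1:  M=6  r_T1=5 ✗
   9) LOAD T3:  M=6  r_T3=6
  10) CAS  T3:  M=7  r_T3=6 ✓
  11) LOAD T3:  M=7  r_T3=7
  12) CAS  T3:  M=8  r_T3=7 ✓
  13) LOAD T1:  M=8  r_T1=8
  14) LOAD T2:  M=8  r_T2=8
  15) CAS  T1:  M=9  r_T1=8 ✓
  16) LOAD T1:  M=9  r_T1=9
  17) CAS  T2:  M=9  r_T2=8 ✗
  18) CAS  T1:  M=10  r_T1=9 ✓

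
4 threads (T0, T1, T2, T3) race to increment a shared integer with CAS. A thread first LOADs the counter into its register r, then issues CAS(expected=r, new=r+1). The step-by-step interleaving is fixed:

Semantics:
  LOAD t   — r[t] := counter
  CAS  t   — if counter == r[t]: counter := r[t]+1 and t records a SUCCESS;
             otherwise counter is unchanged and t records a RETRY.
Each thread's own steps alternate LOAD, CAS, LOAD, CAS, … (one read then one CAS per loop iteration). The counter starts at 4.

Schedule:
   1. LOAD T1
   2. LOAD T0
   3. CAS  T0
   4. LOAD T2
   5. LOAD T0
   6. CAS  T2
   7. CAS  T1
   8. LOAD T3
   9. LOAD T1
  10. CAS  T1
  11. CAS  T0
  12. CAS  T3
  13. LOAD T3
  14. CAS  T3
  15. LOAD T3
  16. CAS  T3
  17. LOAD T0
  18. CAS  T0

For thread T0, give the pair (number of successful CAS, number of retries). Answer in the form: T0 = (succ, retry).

T0 = (2, 1)

#1 T1 reads 4
#2 T0 reads 4
#3 T0 CAS(4→5) writes; counter now 5
#4 T2 reads 5
#5 T0 reads 5
#6 T2 CAS(5→6) writes; counter now 6
#7 T1 CAS(4→5) fails; counter now 6
#8 T3 reads 6
#9 T1 reads 6
#10 T1 CAS(6→7) writes; counter now 7
#11 T0 CAS(5→6) fails; counter now 7
#12 T3 CAS(6→7) fails; counter now 7
#13 T3 reads 7
#14 T3 CAS(7→8) writes; counter now 8
#15 T3 reads 8
#16 T3 CAS(8→9) writes; counter now 9
#17 T0 reads 9
#18 T0 CAS(9→10) writes; counter now 10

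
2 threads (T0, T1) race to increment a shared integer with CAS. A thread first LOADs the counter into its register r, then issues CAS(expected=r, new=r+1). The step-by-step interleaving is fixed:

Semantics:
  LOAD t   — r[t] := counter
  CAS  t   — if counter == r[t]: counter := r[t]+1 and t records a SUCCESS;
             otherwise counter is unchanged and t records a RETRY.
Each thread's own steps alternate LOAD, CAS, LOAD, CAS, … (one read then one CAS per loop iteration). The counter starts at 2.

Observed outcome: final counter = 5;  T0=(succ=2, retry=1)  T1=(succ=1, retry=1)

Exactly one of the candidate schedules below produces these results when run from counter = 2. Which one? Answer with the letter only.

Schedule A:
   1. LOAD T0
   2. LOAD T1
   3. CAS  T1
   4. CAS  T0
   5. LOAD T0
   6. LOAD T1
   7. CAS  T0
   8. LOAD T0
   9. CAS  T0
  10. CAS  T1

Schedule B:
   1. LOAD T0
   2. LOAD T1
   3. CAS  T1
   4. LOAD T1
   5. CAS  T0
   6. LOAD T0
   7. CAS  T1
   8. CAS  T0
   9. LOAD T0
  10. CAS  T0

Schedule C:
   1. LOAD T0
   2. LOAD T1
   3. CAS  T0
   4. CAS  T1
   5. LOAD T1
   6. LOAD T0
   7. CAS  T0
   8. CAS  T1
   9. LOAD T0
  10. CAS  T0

Tracing schedule A:
[1] T0.load  rd  (counter 2, T0.r 2)
[2] T1.load  rd  (counter 2, T1.r 2)
[3] T1.cas  hit  (counter 3, T1.r 2)
[4] T0.cas  miss  (counter 3, T0.r 2)
[5] T0.load  rd  (counter 3, T0.r 3)
[6] T1.load  rd  (counter 3, T1.r 3)
[7] T0.cas  hit  (counter 4, T0.r 3)
[8] T0.load  rd  (counter 4, T0.r 4)
[9] T0.cas  hit  (counter 5, T0.r 4)
[10] T1.cas  miss  (counter 5, T1.r 3)

A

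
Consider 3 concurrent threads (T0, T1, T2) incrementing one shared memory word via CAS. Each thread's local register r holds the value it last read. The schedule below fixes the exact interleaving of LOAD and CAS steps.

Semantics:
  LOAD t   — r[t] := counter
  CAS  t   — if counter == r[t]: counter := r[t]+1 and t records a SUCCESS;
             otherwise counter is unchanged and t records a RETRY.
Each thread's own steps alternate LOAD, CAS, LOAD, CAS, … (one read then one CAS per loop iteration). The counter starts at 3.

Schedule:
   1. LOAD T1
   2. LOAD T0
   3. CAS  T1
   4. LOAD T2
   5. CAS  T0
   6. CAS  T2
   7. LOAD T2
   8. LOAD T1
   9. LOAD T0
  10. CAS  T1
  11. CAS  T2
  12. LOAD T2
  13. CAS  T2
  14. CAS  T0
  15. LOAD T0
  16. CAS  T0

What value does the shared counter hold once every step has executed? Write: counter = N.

step 1: T1 LOAD ⇒ load; ctr=3 reg=3
step 2: T0 LOAD ⇒ load; ctr=3 reg=3
step 3: T1 CAS ⇒ ok; ctr=4 reg=3
step 4: T2 LOAD ⇒ load; ctr=4 reg=4
step 5: T0 CAS ⇒ retry; ctr=4 reg=3
step 6: T2 CAS ⇒ ok; ctr=5 reg=4
step 7: T2 LOAD ⇒ load; ctr=5 reg=5
step 8: T1 LOAD ⇒ load; ctr=5 reg=5
step 9: T0 LOAD ⇒ load; ctr=5 reg=5
step 10: T1 CAS ⇒ ok; ctr=6 reg=5
step 11: T2 CAS ⇒ retry; ctr=6 reg=5
step 12: T2 LOAD ⇒ load; ctr=6 reg=6
step 13: T2 CAS ⇒ ok; ctr=7 reg=6
step 14: T0 CAS ⇒ retry; ctr=7 reg=5
step 15: T0 LOAD ⇒ load; ctr=7 reg=7
step 16: T0 CAS ⇒ ok; ctr=8 reg=7

counter = 8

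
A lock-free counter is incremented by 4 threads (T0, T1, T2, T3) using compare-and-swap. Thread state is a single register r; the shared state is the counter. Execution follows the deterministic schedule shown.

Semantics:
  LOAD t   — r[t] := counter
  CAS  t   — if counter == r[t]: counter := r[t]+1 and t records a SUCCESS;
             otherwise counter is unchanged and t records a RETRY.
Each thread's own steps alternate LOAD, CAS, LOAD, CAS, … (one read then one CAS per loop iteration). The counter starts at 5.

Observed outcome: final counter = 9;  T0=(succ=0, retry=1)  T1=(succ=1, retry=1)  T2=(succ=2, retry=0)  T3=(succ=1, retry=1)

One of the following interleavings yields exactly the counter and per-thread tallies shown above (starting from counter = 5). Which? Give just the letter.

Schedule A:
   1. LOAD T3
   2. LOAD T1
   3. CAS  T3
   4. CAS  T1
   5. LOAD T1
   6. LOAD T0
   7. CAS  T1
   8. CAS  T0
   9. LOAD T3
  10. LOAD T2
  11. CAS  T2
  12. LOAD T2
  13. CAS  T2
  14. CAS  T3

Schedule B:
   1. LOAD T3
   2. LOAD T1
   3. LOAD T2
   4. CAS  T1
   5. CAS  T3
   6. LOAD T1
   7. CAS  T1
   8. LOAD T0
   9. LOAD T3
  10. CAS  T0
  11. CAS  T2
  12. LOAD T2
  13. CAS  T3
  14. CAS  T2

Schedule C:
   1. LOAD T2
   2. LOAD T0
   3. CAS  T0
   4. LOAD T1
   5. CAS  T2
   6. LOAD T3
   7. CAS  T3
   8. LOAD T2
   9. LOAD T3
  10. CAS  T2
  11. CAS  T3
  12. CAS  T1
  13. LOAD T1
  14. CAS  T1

A

Simulating candidate A:
T3 LOAD — after: cnt=5, r=5 — load
T1 LOAD — after: cnt=5, r=5 — load
T3 CAS — after: cnt=6, r=5 — ok
T1 CAS — after: cnt=6, r=5 — retry
T1 LOAD — after: cnt=6, r=6 — load
T0 LOAD — after: cnt=6, r=6 — load
T1 CAS — after: cnt=7, r=6 — ok
T0 CAS — after: cnt=7, r=6 — retry
T3 LOAD — after: cnt=7, r=7 — load
T2 LOAD — after: cnt=7, r=7 — load
T2 CAS — after: cnt=8, r=7 — ok
T2 LOAD — after: cnt=8, r=8 — load
T2 CAS — after: cnt=9, r=8 — ok
T3 CAS — after: cnt=9, r=7 — retry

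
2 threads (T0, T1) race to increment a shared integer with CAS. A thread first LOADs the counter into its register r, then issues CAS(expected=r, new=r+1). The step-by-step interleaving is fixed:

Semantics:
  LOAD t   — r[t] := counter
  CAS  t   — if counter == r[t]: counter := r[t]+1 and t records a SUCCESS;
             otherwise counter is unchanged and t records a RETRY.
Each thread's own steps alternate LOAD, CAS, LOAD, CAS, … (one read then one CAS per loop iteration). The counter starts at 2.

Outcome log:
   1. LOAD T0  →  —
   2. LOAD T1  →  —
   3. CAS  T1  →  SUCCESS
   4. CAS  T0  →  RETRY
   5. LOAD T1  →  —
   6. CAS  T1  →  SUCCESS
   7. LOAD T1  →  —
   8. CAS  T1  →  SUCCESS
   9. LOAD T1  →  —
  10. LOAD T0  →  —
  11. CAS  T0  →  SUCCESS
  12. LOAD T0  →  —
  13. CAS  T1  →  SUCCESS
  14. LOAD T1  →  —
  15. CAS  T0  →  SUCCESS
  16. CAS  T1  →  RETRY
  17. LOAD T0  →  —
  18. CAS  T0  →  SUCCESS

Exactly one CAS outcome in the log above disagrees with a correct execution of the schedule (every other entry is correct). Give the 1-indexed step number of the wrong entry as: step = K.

step = 13

Re-executing:
   1) LOAD T0:  M=2  r_T0=2
   2) LOAD T1:  M=2  r_T1=2
   3) CAS  T1:  M=3  r_T1=2 ✓
   4) CAS  T0:  M=3  r_T0=2 ✗
   5) LOAD T1:  M=3  r_T1=3
   6) CAS  T1:  M=4  r_T1=3 ✓
   7) LOAD T1:  M=4  r_T1=4
   8) CAS  T1:  M=5  r_T1=4 ✓
   9) LOAD T1:  M=5  r_T1=5
  10) LOAD T0:  M=5  r_T0=5
  11) CAS  T0:  M=6  r_T0=5 ✓
  12) LOAD T0:  M=6  r_T0=6
  13) CAS  T1:  M=6  r_T1=5 ✗
  14) LOAD T1:  M=6  r_T1=6
  15) CAS  T0:  M=7  r_T0=6 ✓
  16) CAS  T1:  M=7  r_T1=6 ✗
  17) LOAD T0:  M=7  r_T0=7
  18) CAS  T0:  M=8  r_T0=7 ✓
Flip is step 13.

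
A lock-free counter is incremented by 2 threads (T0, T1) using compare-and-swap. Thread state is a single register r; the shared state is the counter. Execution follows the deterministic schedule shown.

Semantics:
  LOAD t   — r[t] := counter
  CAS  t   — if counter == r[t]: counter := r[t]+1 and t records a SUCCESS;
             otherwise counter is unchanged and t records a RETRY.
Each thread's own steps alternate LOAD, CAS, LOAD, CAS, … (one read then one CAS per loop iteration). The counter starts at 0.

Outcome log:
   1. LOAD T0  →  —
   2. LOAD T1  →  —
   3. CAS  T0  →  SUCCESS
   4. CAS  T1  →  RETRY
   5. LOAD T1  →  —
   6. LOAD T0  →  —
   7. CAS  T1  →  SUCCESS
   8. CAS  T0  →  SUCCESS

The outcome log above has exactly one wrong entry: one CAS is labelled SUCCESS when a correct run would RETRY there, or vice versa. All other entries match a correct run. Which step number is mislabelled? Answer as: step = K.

Correct run:
#1 T0 reads 0
#2 T1 reads 0
#3 T0 CAS(0→1) writes; counter now 1
#4 T1 CAS(0→1) fails; counter now 1
#5 T1 reads 1
#6 T0 reads 1
#7 T1 CAS(1→2) writes; counter now 2
#8 T0 CAS(1→2) fails; counter now 2
Log disagrees first at step 8.

step = 8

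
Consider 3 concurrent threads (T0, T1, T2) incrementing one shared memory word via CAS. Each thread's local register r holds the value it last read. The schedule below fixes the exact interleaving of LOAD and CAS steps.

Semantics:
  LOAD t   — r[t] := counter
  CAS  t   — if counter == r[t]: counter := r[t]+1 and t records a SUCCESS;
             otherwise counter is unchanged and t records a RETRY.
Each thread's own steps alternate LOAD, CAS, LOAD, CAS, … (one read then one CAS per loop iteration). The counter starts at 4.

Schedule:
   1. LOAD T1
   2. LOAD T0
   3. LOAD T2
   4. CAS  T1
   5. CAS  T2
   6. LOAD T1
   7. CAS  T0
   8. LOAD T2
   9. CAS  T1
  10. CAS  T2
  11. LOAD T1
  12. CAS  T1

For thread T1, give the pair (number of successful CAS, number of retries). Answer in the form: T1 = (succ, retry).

T1 = (3, 0)

   1) LOAD T1:  M=4  r_T1=4
   2) LOAD T0:  M=4  r_T0=4
   3) LOAD T2:  M=4  r_T2=4
   4) CAS  T1:  M=5  r_T1=4 ✓
   5) CAS  T2:  M=5  r_T2=4 ✗
   6) LOAD T1:  M=5  r_T1=5
   7) CAS  T0:  M=5  r_T0=4 ✗
   8) LOAD T2:  M=5  r_T2=5
   9) CAS  T1:  M=6  r_T1=5 ✓
  10) CAS  T2:  M=6  r_T2=5 ✗
  11) LOAD T1:  M=6  r_T1=6
  12) CAS  T1:  M=7  r_T1=6 ✓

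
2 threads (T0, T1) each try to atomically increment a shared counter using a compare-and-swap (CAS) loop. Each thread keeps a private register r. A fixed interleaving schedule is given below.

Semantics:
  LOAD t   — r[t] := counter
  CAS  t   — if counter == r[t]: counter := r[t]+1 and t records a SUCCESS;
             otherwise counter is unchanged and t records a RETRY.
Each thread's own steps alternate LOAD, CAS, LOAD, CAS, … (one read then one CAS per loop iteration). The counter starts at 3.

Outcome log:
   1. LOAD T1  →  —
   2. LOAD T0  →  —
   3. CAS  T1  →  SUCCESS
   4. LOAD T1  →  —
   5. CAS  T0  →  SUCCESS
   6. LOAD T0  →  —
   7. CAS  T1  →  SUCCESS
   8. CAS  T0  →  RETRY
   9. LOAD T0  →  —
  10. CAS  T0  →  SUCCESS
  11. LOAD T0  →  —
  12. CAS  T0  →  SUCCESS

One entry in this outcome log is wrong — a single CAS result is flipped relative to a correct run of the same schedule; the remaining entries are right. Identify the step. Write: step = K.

Reference trace:
T1 LOAD — after: cnt=3, r=3 — load
T0 LOAD — after: cnt=3, r=3 — load
T1 CAS — after: cnt=4, r=3 — ok
T1 LOAD — after: cnt=4, r=4 — load
T0 CAS — after: cnt=4, r=3 — retry
T0 LOAD — after: cnt=4, r=4 — load
T1 CAS — after: cnt=5, r=4 — ok
T0 CAS — after: cnt=5, r=4 — retry
T0 LOAD — after: cnt=5, r=5 — load
T0 CAS — after: cnt=6, r=5 — ok
T0 LOAD — after: cnt=6, r=6 — load
T0 CAS — after: cnt=7, r=6 — ok
Mismatch at 5.

step = 5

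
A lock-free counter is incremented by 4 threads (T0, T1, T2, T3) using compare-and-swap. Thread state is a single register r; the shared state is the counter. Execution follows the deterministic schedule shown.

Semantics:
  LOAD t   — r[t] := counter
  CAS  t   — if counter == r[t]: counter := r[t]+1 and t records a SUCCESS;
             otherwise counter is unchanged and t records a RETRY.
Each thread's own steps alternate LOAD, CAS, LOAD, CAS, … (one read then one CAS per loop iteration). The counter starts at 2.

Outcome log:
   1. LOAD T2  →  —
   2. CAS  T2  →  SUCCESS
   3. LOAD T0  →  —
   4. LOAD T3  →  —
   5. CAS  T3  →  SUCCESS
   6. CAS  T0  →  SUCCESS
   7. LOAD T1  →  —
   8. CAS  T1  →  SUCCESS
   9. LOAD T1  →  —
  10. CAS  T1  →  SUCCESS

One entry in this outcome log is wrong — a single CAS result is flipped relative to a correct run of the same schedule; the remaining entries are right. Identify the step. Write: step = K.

Re-executing:
1. LOAD T2 → mem=2 r[T2]=2 [LOAD]
2. CAS T2 → mem=3 r[T2]=2 [OK]
3. LOAD T0 → mem=3 r[T0]=3 [LOAD]
4. LOAD T3 → mem=3 r[T3]=3 [LOAD]
5. CAS T3 → mem=4 r[T3]=3 [OK]
6. CAS T0 → mem=4 r[T0]=3 [RETRY]
7. LOAD T1 → mem=4 r[T1]=4 [LOAD]
8. CAS T1 → mem=5 r[T1]=4 [OK]
9. LOAD T1 → mem=5 r[T1]=5 [LOAD]
10. CAS T1 → mem=6 r[T1]=5 [OK]
Mismatch at 6.

step = 6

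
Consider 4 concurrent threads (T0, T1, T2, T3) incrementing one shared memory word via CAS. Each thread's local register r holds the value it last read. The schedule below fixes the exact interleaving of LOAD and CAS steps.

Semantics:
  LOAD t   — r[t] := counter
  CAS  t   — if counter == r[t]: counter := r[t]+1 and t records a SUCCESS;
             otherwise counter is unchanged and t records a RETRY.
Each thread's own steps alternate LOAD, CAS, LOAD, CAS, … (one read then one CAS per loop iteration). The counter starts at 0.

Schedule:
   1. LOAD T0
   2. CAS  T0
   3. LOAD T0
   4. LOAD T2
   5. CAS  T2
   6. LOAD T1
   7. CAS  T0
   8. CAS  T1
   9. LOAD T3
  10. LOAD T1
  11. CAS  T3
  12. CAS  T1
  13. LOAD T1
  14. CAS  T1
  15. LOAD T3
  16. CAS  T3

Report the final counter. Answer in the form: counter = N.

counter = 6

[1] T0.load  rd  (counter 0, T0.r 0)
[2] T0.cas  hit  (counter 1, T0.r 0)
[3] T0.load  rd  (counter 1, T0.r 1)
[4] T2.load  rd  (counter 1, T2.r 1)
[5] T2.cas  hit  (counter 2, T2.r 1)
[6] T1.load  rd  (counter 2, T1.r 2)
[7] T0.cas  miss  (counter 2, T0.r 1)
[8] T1.cas  hit  (counter 3, T1.r 2)
[9] T3.load  rd  (counter 3, T3.r 3)
[10] T1.load  rd  (counter 3, T1.r 3)
[11] T3.cas  hit  (counter 4, T3.r 3)
[12] T1.cas  miss  (counter 4, T1.r 3)
[13] T1.load  rd  (counter 4, T1.r 4)
[14] T1.cas  hit  (counter 5, T1.r 4)
[15] T3.load  rd  (counter 5, T3.r 5)
[16] T3.cas  hit  (counter 6, T3.r 5)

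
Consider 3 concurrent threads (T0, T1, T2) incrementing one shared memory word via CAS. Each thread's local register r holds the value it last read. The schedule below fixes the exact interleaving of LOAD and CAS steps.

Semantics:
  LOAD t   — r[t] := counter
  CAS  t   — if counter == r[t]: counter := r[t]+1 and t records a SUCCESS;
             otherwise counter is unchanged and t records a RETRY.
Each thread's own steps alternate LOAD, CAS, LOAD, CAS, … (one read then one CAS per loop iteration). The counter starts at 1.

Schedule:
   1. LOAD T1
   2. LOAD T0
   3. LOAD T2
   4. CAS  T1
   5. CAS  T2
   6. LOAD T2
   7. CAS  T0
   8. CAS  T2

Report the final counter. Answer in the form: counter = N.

counter = 3

#1 T1 reads 1
#2 T0 reads 1
#3 T2 reads 1
#4 T1 CAS(1→2) writes; counter now 2
#5 T2 CAS(1→2) fails; counter now 2
#6 T2 reads 2
#7 T0 CAS(1→2) fails; counter now 2
#8 T2 CAS(2→3) writes; counter now 3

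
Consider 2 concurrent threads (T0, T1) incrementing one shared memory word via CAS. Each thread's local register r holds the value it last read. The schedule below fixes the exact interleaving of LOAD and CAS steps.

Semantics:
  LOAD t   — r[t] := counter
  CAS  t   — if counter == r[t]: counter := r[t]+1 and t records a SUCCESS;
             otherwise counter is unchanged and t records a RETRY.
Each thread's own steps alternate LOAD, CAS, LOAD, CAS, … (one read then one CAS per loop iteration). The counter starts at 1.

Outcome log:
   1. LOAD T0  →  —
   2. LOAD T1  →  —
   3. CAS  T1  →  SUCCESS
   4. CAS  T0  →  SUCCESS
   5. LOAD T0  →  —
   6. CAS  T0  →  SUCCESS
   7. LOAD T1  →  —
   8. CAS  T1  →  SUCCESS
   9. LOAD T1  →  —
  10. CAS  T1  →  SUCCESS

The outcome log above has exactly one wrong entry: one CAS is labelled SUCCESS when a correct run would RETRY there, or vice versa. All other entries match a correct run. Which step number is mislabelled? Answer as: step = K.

Reference trace:
1. LOAD T0 → mem=1 r[T0]=1 [LOAD]
2. LOAD T1 → mem=1 r[T1]=1 [LOAD]
3. CAS T1 → mem=2 r[T1]=1 [OK]
4. CAS T0 → mem=2 r[T0]=1 [RETRY]
5. LOAD T0 → mem=2 r[T0]=2 [LOAD]
6. CAS T0 → mem=3 r[T0]=2 [OK]
7. LOAD T1 → mem=3 r[T1]=3 [LOAD]
8. CAS T1 → mem=4 r[T1]=3 [OK]
9. LOAD T1 → mem=4 r[T1]=4 [LOAD]
10. CAS T1 → mem=5 r[T1]=4 [OK]
Log disagrees first at step 4.

step = 4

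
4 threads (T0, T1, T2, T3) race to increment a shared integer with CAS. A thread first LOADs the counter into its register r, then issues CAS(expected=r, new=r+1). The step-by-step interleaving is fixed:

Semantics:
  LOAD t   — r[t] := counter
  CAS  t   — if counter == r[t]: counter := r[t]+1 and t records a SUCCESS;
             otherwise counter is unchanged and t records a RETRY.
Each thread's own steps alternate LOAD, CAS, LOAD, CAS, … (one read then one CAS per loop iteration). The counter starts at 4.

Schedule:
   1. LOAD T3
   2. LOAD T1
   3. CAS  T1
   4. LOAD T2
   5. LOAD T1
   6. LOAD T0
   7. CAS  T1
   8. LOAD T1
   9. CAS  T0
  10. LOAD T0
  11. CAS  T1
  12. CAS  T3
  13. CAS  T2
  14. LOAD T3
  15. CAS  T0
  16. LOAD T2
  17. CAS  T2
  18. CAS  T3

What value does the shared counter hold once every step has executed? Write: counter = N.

counter = 8

[1] T3.load  rd  (counter 4, T3.r 4)
[2] T1.load  rd  (counter 4, T1.r 4)
[3] T1.cas  hit  (counter 5, T1.r 4)
[4] T2.load  rd  (counter 5, T2.r 5)
[5] T1.load  rd  (counter 5, T1.r 5)
[6] T0.load  rd  (counter 5, T0.r 5)
[7] T1.cas  hit  (counter 6, T1.r 5)
[8] T1.load  rd  (counter 6, T1.r 6)
[9] T0.cas  miss  (counter 6, T0.r 5)
[10] T0.load  rd  (counter 6, T0.r 6)
[11] T1.cas  hit  (counter 7, T1.r 6)
[12] T3.cas  miss  (counter 7, T3.r 4)
[13] T2.cas  miss  (counter 7, T2.r 5)
[14] T3.load  rd  (counter 7, T3.r 7)
[15] T0.cas  miss  (counter 7, T0.r 6)
[16] T2.load  rd  (counter 7, T2.r 7)
[17] T2.cas  hit  (counter 8, T2.r 7)
[18] T3.cas  miss  (counter 8, T3.r 7)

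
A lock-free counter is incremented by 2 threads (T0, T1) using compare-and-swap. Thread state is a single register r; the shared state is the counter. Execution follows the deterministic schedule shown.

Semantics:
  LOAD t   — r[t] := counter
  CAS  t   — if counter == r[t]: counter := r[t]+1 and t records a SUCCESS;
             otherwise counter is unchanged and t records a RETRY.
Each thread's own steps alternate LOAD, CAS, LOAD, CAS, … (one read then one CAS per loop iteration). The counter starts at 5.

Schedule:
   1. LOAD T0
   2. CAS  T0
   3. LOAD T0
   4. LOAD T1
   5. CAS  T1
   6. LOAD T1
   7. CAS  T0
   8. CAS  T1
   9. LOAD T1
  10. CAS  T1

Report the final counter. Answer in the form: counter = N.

[1] T0.load  rd  (counter 5, T0.r 5)
[2] T0.cas  hit  (counter 6, T0.r 5)
[3] T0.load  rd  (counter 6, T0.r 6)
[4] T1.load  rd  (counter 6, T1.r 6)
[5] T1.cas  hit  (counter 7, T1.r 6)
[6] T1.load  rd  (counter 7, T1.r 7)
[7] T0.cas  miss  (counter 7, T0.r 6)
[8] T1.cas  hit  (counter 8, T1.r 7)
[9] T1.load  rd  (counter 8, T1.r 8)
[10] T1.cas  hit  (counter 9, T1.r 8)

counter = 9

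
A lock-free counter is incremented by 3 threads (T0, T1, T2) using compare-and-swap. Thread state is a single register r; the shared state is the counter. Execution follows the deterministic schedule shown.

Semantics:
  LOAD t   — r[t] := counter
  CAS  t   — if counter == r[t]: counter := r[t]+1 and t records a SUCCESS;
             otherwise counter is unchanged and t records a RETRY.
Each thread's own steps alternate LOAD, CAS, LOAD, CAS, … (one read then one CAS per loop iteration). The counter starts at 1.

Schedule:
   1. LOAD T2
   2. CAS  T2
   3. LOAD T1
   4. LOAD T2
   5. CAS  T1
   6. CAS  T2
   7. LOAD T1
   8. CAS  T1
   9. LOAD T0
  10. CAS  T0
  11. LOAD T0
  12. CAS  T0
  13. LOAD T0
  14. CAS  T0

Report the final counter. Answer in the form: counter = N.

1. LOAD T2 → mem=1 r[T2]=1 [LOAD]
2. CAS T2 → mem=2 r[T2]=1 [OK]
3. LOAD T1 → mem=2 r[T1]=2 [LOAD]
4. LOAD T2 → mem=2 r[T2]=2 [LOAD]
5. CAS T1 → mem=3 r[T1]=2 [OK]
6. CAS T2 → mem=3 r[T2]=2 [RETRY]
7. LOAD T1 → mem=3 r[T1]=3 [LOAD]
8. CAS T1 → mem=4 r[T1]=3 [OK]
9. LOAD T0 → mem=4 r[T0]=4 [LOAD]
10. CAS T0 → mem=5 r[T0]=4 [OK]
11. LOAD T0 → mem=5 r[T0]=5 [LOAD]
12. CAS T0 → mem=6 r[T0]=5 [OK]
13. LOAD T0 → mem=6 r[T0]=6 [LOAD]
14. CAS T0 → mem=7 r[T0]=6 [OK]

counter = 7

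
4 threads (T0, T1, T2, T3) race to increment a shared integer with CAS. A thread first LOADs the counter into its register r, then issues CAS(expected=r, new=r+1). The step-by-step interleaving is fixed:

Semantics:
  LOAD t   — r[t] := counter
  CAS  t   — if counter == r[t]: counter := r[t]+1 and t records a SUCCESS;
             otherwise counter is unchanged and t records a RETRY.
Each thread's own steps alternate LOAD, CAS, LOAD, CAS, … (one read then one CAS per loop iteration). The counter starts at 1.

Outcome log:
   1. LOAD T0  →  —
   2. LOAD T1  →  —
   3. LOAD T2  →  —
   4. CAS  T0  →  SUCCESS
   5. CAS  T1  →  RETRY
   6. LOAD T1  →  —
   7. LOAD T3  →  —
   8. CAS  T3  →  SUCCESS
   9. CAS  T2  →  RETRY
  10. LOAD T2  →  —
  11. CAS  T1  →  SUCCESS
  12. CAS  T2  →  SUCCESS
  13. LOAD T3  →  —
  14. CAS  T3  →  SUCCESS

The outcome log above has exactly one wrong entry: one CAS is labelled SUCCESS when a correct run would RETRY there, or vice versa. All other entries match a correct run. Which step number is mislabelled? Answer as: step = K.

step = 11

Correct run:
T0 LOAD — after: cnt=1, r=1 — load
T1 LOAD — after: cnt=1, r=1 — load
T2 LOAD — after: cnt=1, r=1 — load
T0 CAS — after: cnt=2, r=1 — ok
T1 CAS — after: cnt=2, r=1 — retry
T1 LOAD — after: cnt=2, r=2 — load
T3 LOAD — after: cnt=2, r=2 — load
T3 CAS — after: cnt=3, r=2 — ok
T2 CAS — after: cnt=3, r=1 — retry
T2 LOAD — after: cnt=3, r=3 — load
T1 CAS — after: cnt=3, r=2 — retry
T2 CAS — after: cnt=4, r=3 — ok
T3 LOAD — after: cnt=4, r=4 — load
T3 CAS — after: cnt=5, r=4 — ok
Flip is step 11.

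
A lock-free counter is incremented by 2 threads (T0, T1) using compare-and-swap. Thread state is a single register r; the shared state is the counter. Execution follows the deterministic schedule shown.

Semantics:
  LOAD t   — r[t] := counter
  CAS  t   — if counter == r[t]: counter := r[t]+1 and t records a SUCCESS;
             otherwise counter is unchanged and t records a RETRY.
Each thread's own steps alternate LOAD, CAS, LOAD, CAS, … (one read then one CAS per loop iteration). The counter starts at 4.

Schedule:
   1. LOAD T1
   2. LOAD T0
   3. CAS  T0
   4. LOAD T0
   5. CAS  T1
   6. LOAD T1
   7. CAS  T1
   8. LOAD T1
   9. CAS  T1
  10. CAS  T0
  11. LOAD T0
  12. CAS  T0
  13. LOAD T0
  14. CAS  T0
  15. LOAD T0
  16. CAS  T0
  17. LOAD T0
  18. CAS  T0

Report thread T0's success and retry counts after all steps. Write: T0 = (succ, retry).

T0 = (5, 1)

T1 LOAD — after: cnt=4, r=4 — load
T0 LOAD — after: cnt=4, r=4 — load
T0 CAS — after: cnt=5, r=4 — ok
T0 LOAD — after: cnt=5, r=5 — load
T1 CAS — after: cnt=5, r=4 — retry
T1 LOAD — after: cnt=5, r=5 — load
T1 CAS — after: cnt=6, r=5 — ok
T1 LOAD — after: cnt=6, r=6 — load
T1 CAS — after: cnt=7, r=6 — ok
T0 CAS — after: cnt=7, r=5 — retry
T0 LOAD — after: cnt=7, r=7 — load
T0 CAS — after: cnt=8, r=7 — ok
T0 LOAD — after: cnt=8, r=8 — load
T0 CAS — after: cnt=9, r=8 — ok
T0 LOAD — after: cnt=9, r=9 — load
T0 CAS — after: cnt=10, r=9 — ok
T0 LOAD — after: cnt=10, r=10 — load
T0 CAS — after: cnt=11, r=10 — ok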